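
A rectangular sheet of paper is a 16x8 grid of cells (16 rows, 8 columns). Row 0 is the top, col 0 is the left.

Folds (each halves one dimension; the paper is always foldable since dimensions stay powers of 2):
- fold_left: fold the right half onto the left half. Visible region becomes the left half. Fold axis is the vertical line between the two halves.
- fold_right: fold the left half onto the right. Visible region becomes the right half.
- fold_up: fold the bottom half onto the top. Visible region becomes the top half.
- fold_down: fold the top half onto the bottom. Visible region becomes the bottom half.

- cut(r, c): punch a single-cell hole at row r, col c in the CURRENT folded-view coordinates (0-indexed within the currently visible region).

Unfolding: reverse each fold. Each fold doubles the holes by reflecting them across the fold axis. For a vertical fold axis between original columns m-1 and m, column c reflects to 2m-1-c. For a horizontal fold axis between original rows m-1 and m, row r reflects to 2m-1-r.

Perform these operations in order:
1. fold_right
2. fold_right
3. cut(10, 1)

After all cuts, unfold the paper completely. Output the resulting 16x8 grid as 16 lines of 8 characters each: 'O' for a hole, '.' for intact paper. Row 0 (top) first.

Answer: ........
........
........
........
........
........
........
........
........
........
O..OO..O
........
........
........
........
........

Derivation:
Op 1 fold_right: fold axis v@4; visible region now rows[0,16) x cols[4,8) = 16x4
Op 2 fold_right: fold axis v@6; visible region now rows[0,16) x cols[6,8) = 16x2
Op 3 cut(10, 1): punch at orig (10,7); cuts so far [(10, 7)]; region rows[0,16) x cols[6,8) = 16x2
Unfold 1 (reflect across v@6): 2 holes -> [(10, 4), (10, 7)]
Unfold 2 (reflect across v@4): 4 holes -> [(10, 0), (10, 3), (10, 4), (10, 7)]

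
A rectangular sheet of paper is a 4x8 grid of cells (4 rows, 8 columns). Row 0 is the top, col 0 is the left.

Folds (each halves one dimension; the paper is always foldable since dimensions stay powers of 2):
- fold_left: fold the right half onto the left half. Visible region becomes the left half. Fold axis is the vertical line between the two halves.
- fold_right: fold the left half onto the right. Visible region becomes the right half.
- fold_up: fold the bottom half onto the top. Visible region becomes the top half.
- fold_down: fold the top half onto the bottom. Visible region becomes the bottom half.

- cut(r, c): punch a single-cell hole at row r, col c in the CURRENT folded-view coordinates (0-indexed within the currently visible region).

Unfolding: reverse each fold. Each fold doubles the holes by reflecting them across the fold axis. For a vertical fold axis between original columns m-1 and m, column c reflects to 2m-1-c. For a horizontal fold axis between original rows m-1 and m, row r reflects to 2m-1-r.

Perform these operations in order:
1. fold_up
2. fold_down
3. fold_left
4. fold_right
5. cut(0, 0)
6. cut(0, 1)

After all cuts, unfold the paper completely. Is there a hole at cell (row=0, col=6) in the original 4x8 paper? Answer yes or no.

Op 1 fold_up: fold axis h@2; visible region now rows[0,2) x cols[0,8) = 2x8
Op 2 fold_down: fold axis h@1; visible region now rows[1,2) x cols[0,8) = 1x8
Op 3 fold_left: fold axis v@4; visible region now rows[1,2) x cols[0,4) = 1x4
Op 4 fold_right: fold axis v@2; visible region now rows[1,2) x cols[2,4) = 1x2
Op 5 cut(0, 0): punch at orig (1,2); cuts so far [(1, 2)]; region rows[1,2) x cols[2,4) = 1x2
Op 6 cut(0, 1): punch at orig (1,3); cuts so far [(1, 2), (1, 3)]; region rows[1,2) x cols[2,4) = 1x2
Unfold 1 (reflect across v@2): 4 holes -> [(1, 0), (1, 1), (1, 2), (1, 3)]
Unfold 2 (reflect across v@4): 8 holes -> [(1, 0), (1, 1), (1, 2), (1, 3), (1, 4), (1, 5), (1, 6), (1, 7)]
Unfold 3 (reflect across h@1): 16 holes -> [(0, 0), (0, 1), (0, 2), (0, 3), (0, 4), (0, 5), (0, 6), (0, 7), (1, 0), (1, 1), (1, 2), (1, 3), (1, 4), (1, 5), (1, 6), (1, 7)]
Unfold 4 (reflect across h@2): 32 holes -> [(0, 0), (0, 1), (0, 2), (0, 3), (0, 4), (0, 5), (0, 6), (0, 7), (1, 0), (1, 1), (1, 2), (1, 3), (1, 4), (1, 5), (1, 6), (1, 7), (2, 0), (2, 1), (2, 2), (2, 3), (2, 4), (2, 5), (2, 6), (2, 7), (3, 0), (3, 1), (3, 2), (3, 3), (3, 4), (3, 5), (3, 6), (3, 7)]
Holes: [(0, 0), (0, 1), (0, 2), (0, 3), (0, 4), (0, 5), (0, 6), (0, 7), (1, 0), (1, 1), (1, 2), (1, 3), (1, 4), (1, 5), (1, 6), (1, 7), (2, 0), (2, 1), (2, 2), (2, 3), (2, 4), (2, 5), (2, 6), (2, 7), (3, 0), (3, 1), (3, 2), (3, 3), (3, 4), (3, 5), (3, 6), (3, 7)]

Answer: yes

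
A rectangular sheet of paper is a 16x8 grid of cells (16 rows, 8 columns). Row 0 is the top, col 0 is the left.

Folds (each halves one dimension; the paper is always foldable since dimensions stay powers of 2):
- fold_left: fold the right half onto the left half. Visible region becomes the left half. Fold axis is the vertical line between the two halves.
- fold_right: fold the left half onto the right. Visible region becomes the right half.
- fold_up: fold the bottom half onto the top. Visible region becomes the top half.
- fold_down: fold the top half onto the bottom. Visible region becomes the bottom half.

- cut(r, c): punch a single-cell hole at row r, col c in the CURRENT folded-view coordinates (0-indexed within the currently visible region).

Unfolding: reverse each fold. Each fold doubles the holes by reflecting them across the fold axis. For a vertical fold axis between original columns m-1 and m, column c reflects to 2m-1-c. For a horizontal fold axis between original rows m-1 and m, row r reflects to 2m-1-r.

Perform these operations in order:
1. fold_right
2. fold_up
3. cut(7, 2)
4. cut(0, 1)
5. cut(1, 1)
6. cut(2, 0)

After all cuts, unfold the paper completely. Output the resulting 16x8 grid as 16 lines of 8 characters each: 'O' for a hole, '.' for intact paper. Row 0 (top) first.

Op 1 fold_right: fold axis v@4; visible region now rows[0,16) x cols[4,8) = 16x4
Op 2 fold_up: fold axis h@8; visible region now rows[0,8) x cols[4,8) = 8x4
Op 3 cut(7, 2): punch at orig (7,6); cuts so far [(7, 6)]; region rows[0,8) x cols[4,8) = 8x4
Op 4 cut(0, 1): punch at orig (0,5); cuts so far [(0, 5), (7, 6)]; region rows[0,8) x cols[4,8) = 8x4
Op 5 cut(1, 1): punch at orig (1,5); cuts so far [(0, 5), (1, 5), (7, 6)]; region rows[0,8) x cols[4,8) = 8x4
Op 6 cut(2, 0): punch at orig (2,4); cuts so far [(0, 5), (1, 5), (2, 4), (7, 6)]; region rows[0,8) x cols[4,8) = 8x4
Unfold 1 (reflect across h@8): 8 holes -> [(0, 5), (1, 5), (2, 4), (7, 6), (8, 6), (13, 4), (14, 5), (15, 5)]
Unfold 2 (reflect across v@4): 16 holes -> [(0, 2), (0, 5), (1, 2), (1, 5), (2, 3), (2, 4), (7, 1), (7, 6), (8, 1), (8, 6), (13, 3), (13, 4), (14, 2), (14, 5), (15, 2), (15, 5)]

Answer: ..O..O..
..O..O..
...OO...
........
........
........
........
.O....O.
.O....O.
........
........
........
........
...OO...
..O..O..
..O..O..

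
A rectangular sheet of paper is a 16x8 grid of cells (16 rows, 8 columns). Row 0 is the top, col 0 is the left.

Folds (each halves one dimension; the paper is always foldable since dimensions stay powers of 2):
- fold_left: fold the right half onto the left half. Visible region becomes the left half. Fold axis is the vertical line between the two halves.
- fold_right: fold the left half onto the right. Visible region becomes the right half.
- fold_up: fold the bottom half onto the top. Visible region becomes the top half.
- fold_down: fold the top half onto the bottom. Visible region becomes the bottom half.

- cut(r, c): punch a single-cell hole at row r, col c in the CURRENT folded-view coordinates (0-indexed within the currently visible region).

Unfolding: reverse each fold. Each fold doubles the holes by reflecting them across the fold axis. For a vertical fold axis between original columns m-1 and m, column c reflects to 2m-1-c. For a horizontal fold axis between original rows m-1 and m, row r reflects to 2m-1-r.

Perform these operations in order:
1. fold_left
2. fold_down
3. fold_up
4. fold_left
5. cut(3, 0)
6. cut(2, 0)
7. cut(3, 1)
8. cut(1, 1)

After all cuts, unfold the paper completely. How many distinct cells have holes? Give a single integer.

Op 1 fold_left: fold axis v@4; visible region now rows[0,16) x cols[0,4) = 16x4
Op 2 fold_down: fold axis h@8; visible region now rows[8,16) x cols[0,4) = 8x4
Op 3 fold_up: fold axis h@12; visible region now rows[8,12) x cols[0,4) = 4x4
Op 4 fold_left: fold axis v@2; visible region now rows[8,12) x cols[0,2) = 4x2
Op 5 cut(3, 0): punch at orig (11,0); cuts so far [(11, 0)]; region rows[8,12) x cols[0,2) = 4x2
Op 6 cut(2, 0): punch at orig (10,0); cuts so far [(10, 0), (11, 0)]; region rows[8,12) x cols[0,2) = 4x2
Op 7 cut(3, 1): punch at orig (11,1); cuts so far [(10, 0), (11, 0), (11, 1)]; region rows[8,12) x cols[0,2) = 4x2
Op 8 cut(1, 1): punch at orig (9,1); cuts so far [(9, 1), (10, 0), (11, 0), (11, 1)]; region rows[8,12) x cols[0,2) = 4x2
Unfold 1 (reflect across v@2): 8 holes -> [(9, 1), (9, 2), (10, 0), (10, 3), (11, 0), (11, 1), (11, 2), (11, 3)]
Unfold 2 (reflect across h@12): 16 holes -> [(9, 1), (9, 2), (10, 0), (10, 3), (11, 0), (11, 1), (11, 2), (11, 3), (12, 0), (12, 1), (12, 2), (12, 3), (13, 0), (13, 3), (14, 1), (14, 2)]
Unfold 3 (reflect across h@8): 32 holes -> [(1, 1), (1, 2), (2, 0), (2, 3), (3, 0), (3, 1), (3, 2), (3, 3), (4, 0), (4, 1), (4, 2), (4, 3), (5, 0), (5, 3), (6, 1), (6, 2), (9, 1), (9, 2), (10, 0), (10, 3), (11, 0), (11, 1), (11, 2), (11, 3), (12, 0), (12, 1), (12, 2), (12, 3), (13, 0), (13, 3), (14, 1), (14, 2)]
Unfold 4 (reflect across v@4): 64 holes -> [(1, 1), (1, 2), (1, 5), (1, 6), (2, 0), (2, 3), (2, 4), (2, 7), (3, 0), (3, 1), (3, 2), (3, 3), (3, 4), (3, 5), (3, 6), (3, 7), (4, 0), (4, 1), (4, 2), (4, 3), (4, 4), (4, 5), (4, 6), (4, 7), (5, 0), (5, 3), (5, 4), (5, 7), (6, 1), (6, 2), (6, 5), (6, 6), (9, 1), (9, 2), (9, 5), (9, 6), (10, 0), (10, 3), (10, 4), (10, 7), (11, 0), (11, 1), (11, 2), (11, 3), (11, 4), (11, 5), (11, 6), (11, 7), (12, 0), (12, 1), (12, 2), (12, 3), (12, 4), (12, 5), (12, 6), (12, 7), (13, 0), (13, 3), (13, 4), (13, 7), (14, 1), (14, 2), (14, 5), (14, 6)]

Answer: 64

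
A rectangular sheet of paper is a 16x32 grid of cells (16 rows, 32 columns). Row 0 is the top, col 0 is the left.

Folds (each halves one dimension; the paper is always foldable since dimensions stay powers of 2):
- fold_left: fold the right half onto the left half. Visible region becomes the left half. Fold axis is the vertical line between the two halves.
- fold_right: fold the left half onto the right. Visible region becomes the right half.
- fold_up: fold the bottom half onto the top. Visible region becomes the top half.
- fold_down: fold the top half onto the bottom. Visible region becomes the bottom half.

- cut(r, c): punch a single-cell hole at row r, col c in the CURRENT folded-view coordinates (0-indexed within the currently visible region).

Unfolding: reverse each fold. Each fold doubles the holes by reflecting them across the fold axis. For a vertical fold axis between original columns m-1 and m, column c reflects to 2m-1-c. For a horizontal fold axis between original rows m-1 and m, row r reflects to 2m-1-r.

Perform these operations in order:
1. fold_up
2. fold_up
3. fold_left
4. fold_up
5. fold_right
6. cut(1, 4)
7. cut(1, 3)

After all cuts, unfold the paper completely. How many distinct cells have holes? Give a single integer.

Op 1 fold_up: fold axis h@8; visible region now rows[0,8) x cols[0,32) = 8x32
Op 2 fold_up: fold axis h@4; visible region now rows[0,4) x cols[0,32) = 4x32
Op 3 fold_left: fold axis v@16; visible region now rows[0,4) x cols[0,16) = 4x16
Op 4 fold_up: fold axis h@2; visible region now rows[0,2) x cols[0,16) = 2x16
Op 5 fold_right: fold axis v@8; visible region now rows[0,2) x cols[8,16) = 2x8
Op 6 cut(1, 4): punch at orig (1,12); cuts so far [(1, 12)]; region rows[0,2) x cols[8,16) = 2x8
Op 7 cut(1, 3): punch at orig (1,11); cuts so far [(1, 11), (1, 12)]; region rows[0,2) x cols[8,16) = 2x8
Unfold 1 (reflect across v@8): 4 holes -> [(1, 3), (1, 4), (1, 11), (1, 12)]
Unfold 2 (reflect across h@2): 8 holes -> [(1, 3), (1, 4), (1, 11), (1, 12), (2, 3), (2, 4), (2, 11), (2, 12)]
Unfold 3 (reflect across v@16): 16 holes -> [(1, 3), (1, 4), (1, 11), (1, 12), (1, 19), (1, 20), (1, 27), (1, 28), (2, 3), (2, 4), (2, 11), (2, 12), (2, 19), (2, 20), (2, 27), (2, 28)]
Unfold 4 (reflect across h@4): 32 holes -> [(1, 3), (1, 4), (1, 11), (1, 12), (1, 19), (1, 20), (1, 27), (1, 28), (2, 3), (2, 4), (2, 11), (2, 12), (2, 19), (2, 20), (2, 27), (2, 28), (5, 3), (5, 4), (5, 11), (5, 12), (5, 19), (5, 20), (5, 27), (5, 28), (6, 3), (6, 4), (6, 11), (6, 12), (6, 19), (6, 20), (6, 27), (6, 28)]
Unfold 5 (reflect across h@8): 64 holes -> [(1, 3), (1, 4), (1, 11), (1, 12), (1, 19), (1, 20), (1, 27), (1, 28), (2, 3), (2, 4), (2, 11), (2, 12), (2, 19), (2, 20), (2, 27), (2, 28), (5, 3), (5, 4), (5, 11), (5, 12), (5, 19), (5, 20), (5, 27), (5, 28), (6, 3), (6, 4), (6, 11), (6, 12), (6, 19), (6, 20), (6, 27), (6, 28), (9, 3), (9, 4), (9, 11), (9, 12), (9, 19), (9, 20), (9, 27), (9, 28), (10, 3), (10, 4), (10, 11), (10, 12), (10, 19), (10, 20), (10, 27), (10, 28), (13, 3), (13, 4), (13, 11), (13, 12), (13, 19), (13, 20), (13, 27), (13, 28), (14, 3), (14, 4), (14, 11), (14, 12), (14, 19), (14, 20), (14, 27), (14, 28)]

Answer: 64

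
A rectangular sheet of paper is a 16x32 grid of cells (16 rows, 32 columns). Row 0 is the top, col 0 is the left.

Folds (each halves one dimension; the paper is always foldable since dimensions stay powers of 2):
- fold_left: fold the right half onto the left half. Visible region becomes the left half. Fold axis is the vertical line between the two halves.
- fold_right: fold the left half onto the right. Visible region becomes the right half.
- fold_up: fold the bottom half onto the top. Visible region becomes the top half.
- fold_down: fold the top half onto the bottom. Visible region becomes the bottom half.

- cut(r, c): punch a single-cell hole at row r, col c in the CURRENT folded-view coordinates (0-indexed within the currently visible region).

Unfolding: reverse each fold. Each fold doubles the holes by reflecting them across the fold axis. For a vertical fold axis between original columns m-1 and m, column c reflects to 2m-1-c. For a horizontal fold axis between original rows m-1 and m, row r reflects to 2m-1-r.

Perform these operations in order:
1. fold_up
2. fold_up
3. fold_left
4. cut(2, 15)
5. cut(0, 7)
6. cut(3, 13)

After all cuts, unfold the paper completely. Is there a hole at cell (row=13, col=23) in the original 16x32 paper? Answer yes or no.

Op 1 fold_up: fold axis h@8; visible region now rows[0,8) x cols[0,32) = 8x32
Op 2 fold_up: fold axis h@4; visible region now rows[0,4) x cols[0,32) = 4x32
Op 3 fold_left: fold axis v@16; visible region now rows[0,4) x cols[0,16) = 4x16
Op 4 cut(2, 15): punch at orig (2,15); cuts so far [(2, 15)]; region rows[0,4) x cols[0,16) = 4x16
Op 5 cut(0, 7): punch at orig (0,7); cuts so far [(0, 7), (2, 15)]; region rows[0,4) x cols[0,16) = 4x16
Op 6 cut(3, 13): punch at orig (3,13); cuts so far [(0, 7), (2, 15), (3, 13)]; region rows[0,4) x cols[0,16) = 4x16
Unfold 1 (reflect across v@16): 6 holes -> [(0, 7), (0, 24), (2, 15), (2, 16), (3, 13), (3, 18)]
Unfold 2 (reflect across h@4): 12 holes -> [(0, 7), (0, 24), (2, 15), (2, 16), (3, 13), (3, 18), (4, 13), (4, 18), (5, 15), (5, 16), (7, 7), (7, 24)]
Unfold 3 (reflect across h@8): 24 holes -> [(0, 7), (0, 24), (2, 15), (2, 16), (3, 13), (3, 18), (4, 13), (4, 18), (5, 15), (5, 16), (7, 7), (7, 24), (8, 7), (8, 24), (10, 15), (10, 16), (11, 13), (11, 18), (12, 13), (12, 18), (13, 15), (13, 16), (15, 7), (15, 24)]
Holes: [(0, 7), (0, 24), (2, 15), (2, 16), (3, 13), (3, 18), (4, 13), (4, 18), (5, 15), (5, 16), (7, 7), (7, 24), (8, 7), (8, 24), (10, 15), (10, 16), (11, 13), (11, 18), (12, 13), (12, 18), (13, 15), (13, 16), (15, 7), (15, 24)]

Answer: no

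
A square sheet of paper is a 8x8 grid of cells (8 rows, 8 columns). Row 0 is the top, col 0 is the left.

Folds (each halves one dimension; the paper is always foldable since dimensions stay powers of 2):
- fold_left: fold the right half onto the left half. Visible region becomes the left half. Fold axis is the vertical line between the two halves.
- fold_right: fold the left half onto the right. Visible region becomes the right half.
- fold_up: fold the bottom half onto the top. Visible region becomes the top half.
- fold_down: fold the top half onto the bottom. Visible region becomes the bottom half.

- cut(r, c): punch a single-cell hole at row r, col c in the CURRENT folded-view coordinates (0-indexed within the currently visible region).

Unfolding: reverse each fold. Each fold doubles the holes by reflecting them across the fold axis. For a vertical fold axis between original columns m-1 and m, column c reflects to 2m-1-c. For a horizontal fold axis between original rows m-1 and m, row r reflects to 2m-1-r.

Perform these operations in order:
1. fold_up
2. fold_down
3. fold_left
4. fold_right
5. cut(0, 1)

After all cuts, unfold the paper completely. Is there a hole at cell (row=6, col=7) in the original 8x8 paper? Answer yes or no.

Answer: yes

Derivation:
Op 1 fold_up: fold axis h@4; visible region now rows[0,4) x cols[0,8) = 4x8
Op 2 fold_down: fold axis h@2; visible region now rows[2,4) x cols[0,8) = 2x8
Op 3 fold_left: fold axis v@4; visible region now rows[2,4) x cols[0,4) = 2x4
Op 4 fold_right: fold axis v@2; visible region now rows[2,4) x cols[2,4) = 2x2
Op 5 cut(0, 1): punch at orig (2,3); cuts so far [(2, 3)]; region rows[2,4) x cols[2,4) = 2x2
Unfold 1 (reflect across v@2): 2 holes -> [(2, 0), (2, 3)]
Unfold 2 (reflect across v@4): 4 holes -> [(2, 0), (2, 3), (2, 4), (2, 7)]
Unfold 3 (reflect across h@2): 8 holes -> [(1, 0), (1, 3), (1, 4), (1, 7), (2, 0), (2, 3), (2, 4), (2, 7)]
Unfold 4 (reflect across h@4): 16 holes -> [(1, 0), (1, 3), (1, 4), (1, 7), (2, 0), (2, 3), (2, 4), (2, 7), (5, 0), (5, 3), (5, 4), (5, 7), (6, 0), (6, 3), (6, 4), (6, 7)]
Holes: [(1, 0), (1, 3), (1, 4), (1, 7), (2, 0), (2, 3), (2, 4), (2, 7), (5, 0), (5, 3), (5, 4), (5, 7), (6, 0), (6, 3), (6, 4), (6, 7)]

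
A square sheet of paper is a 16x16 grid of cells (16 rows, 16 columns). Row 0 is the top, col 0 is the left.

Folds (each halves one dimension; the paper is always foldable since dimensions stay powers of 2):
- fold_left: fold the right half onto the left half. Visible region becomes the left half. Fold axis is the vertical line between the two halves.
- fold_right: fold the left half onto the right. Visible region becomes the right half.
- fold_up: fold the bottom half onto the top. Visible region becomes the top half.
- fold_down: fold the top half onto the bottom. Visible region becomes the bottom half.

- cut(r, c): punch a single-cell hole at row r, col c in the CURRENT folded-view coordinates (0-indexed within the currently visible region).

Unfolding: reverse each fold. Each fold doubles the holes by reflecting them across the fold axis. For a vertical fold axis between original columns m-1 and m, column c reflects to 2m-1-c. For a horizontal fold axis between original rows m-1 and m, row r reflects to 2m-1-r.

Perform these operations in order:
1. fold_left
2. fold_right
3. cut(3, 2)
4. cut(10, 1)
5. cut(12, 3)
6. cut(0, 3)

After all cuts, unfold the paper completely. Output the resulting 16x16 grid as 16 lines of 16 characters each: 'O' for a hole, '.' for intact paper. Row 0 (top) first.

Op 1 fold_left: fold axis v@8; visible region now rows[0,16) x cols[0,8) = 16x8
Op 2 fold_right: fold axis v@4; visible region now rows[0,16) x cols[4,8) = 16x4
Op 3 cut(3, 2): punch at orig (3,6); cuts so far [(3, 6)]; region rows[0,16) x cols[4,8) = 16x4
Op 4 cut(10, 1): punch at orig (10,5); cuts so far [(3, 6), (10, 5)]; region rows[0,16) x cols[4,8) = 16x4
Op 5 cut(12, 3): punch at orig (12,7); cuts so far [(3, 6), (10, 5), (12, 7)]; region rows[0,16) x cols[4,8) = 16x4
Op 6 cut(0, 3): punch at orig (0,7); cuts so far [(0, 7), (3, 6), (10, 5), (12, 7)]; region rows[0,16) x cols[4,8) = 16x4
Unfold 1 (reflect across v@4): 8 holes -> [(0, 0), (0, 7), (3, 1), (3, 6), (10, 2), (10, 5), (12, 0), (12, 7)]
Unfold 2 (reflect across v@8): 16 holes -> [(0, 0), (0, 7), (0, 8), (0, 15), (3, 1), (3, 6), (3, 9), (3, 14), (10, 2), (10, 5), (10, 10), (10, 13), (12, 0), (12, 7), (12, 8), (12, 15)]

Answer: O......OO......O
................
................
.O....O..O....O.
................
................
................
................
................
................
..O..O....O..O..
................
O......OO......O
................
................
................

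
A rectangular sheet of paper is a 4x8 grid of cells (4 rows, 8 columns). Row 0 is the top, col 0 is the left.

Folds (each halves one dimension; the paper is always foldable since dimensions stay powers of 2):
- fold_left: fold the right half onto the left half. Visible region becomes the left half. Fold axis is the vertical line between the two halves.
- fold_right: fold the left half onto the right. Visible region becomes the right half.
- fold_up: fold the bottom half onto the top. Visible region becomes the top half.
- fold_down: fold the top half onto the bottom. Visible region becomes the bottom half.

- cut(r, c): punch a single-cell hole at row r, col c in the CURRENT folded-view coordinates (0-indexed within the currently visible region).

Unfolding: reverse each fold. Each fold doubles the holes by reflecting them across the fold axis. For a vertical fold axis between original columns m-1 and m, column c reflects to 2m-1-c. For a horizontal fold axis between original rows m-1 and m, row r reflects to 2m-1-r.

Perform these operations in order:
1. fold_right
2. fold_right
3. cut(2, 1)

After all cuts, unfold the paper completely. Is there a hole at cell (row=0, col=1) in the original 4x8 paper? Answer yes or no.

Op 1 fold_right: fold axis v@4; visible region now rows[0,4) x cols[4,8) = 4x4
Op 2 fold_right: fold axis v@6; visible region now rows[0,4) x cols[6,8) = 4x2
Op 3 cut(2, 1): punch at orig (2,7); cuts so far [(2, 7)]; region rows[0,4) x cols[6,8) = 4x2
Unfold 1 (reflect across v@6): 2 holes -> [(2, 4), (2, 7)]
Unfold 2 (reflect across v@4): 4 holes -> [(2, 0), (2, 3), (2, 4), (2, 7)]
Holes: [(2, 0), (2, 3), (2, 4), (2, 7)]

Answer: no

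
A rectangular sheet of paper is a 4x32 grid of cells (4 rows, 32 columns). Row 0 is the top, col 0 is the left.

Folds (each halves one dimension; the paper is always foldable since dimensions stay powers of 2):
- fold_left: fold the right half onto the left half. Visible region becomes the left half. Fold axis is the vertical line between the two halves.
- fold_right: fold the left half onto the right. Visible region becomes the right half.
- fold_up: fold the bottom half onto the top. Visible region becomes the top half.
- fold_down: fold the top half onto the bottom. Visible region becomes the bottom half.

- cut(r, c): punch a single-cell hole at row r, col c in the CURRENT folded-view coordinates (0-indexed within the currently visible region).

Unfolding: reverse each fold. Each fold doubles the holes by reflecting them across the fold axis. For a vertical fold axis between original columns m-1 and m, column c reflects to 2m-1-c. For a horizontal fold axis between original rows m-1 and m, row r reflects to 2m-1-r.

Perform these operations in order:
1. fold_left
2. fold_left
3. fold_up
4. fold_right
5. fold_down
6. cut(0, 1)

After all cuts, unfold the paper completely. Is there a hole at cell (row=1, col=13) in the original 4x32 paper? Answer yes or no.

Answer: yes

Derivation:
Op 1 fold_left: fold axis v@16; visible region now rows[0,4) x cols[0,16) = 4x16
Op 2 fold_left: fold axis v@8; visible region now rows[0,4) x cols[0,8) = 4x8
Op 3 fold_up: fold axis h@2; visible region now rows[0,2) x cols[0,8) = 2x8
Op 4 fold_right: fold axis v@4; visible region now rows[0,2) x cols[4,8) = 2x4
Op 5 fold_down: fold axis h@1; visible region now rows[1,2) x cols[4,8) = 1x4
Op 6 cut(0, 1): punch at orig (1,5); cuts so far [(1, 5)]; region rows[1,2) x cols[4,8) = 1x4
Unfold 1 (reflect across h@1): 2 holes -> [(0, 5), (1, 5)]
Unfold 2 (reflect across v@4): 4 holes -> [(0, 2), (0, 5), (1, 2), (1, 5)]
Unfold 3 (reflect across h@2): 8 holes -> [(0, 2), (0, 5), (1, 2), (1, 5), (2, 2), (2, 5), (3, 2), (3, 5)]
Unfold 4 (reflect across v@8): 16 holes -> [(0, 2), (0, 5), (0, 10), (0, 13), (1, 2), (1, 5), (1, 10), (1, 13), (2, 2), (2, 5), (2, 10), (2, 13), (3, 2), (3, 5), (3, 10), (3, 13)]
Unfold 5 (reflect across v@16): 32 holes -> [(0, 2), (0, 5), (0, 10), (0, 13), (0, 18), (0, 21), (0, 26), (0, 29), (1, 2), (1, 5), (1, 10), (1, 13), (1, 18), (1, 21), (1, 26), (1, 29), (2, 2), (2, 5), (2, 10), (2, 13), (2, 18), (2, 21), (2, 26), (2, 29), (3, 2), (3, 5), (3, 10), (3, 13), (3, 18), (3, 21), (3, 26), (3, 29)]
Holes: [(0, 2), (0, 5), (0, 10), (0, 13), (0, 18), (0, 21), (0, 26), (0, 29), (1, 2), (1, 5), (1, 10), (1, 13), (1, 18), (1, 21), (1, 26), (1, 29), (2, 2), (2, 5), (2, 10), (2, 13), (2, 18), (2, 21), (2, 26), (2, 29), (3, 2), (3, 5), (3, 10), (3, 13), (3, 18), (3, 21), (3, 26), (3, 29)]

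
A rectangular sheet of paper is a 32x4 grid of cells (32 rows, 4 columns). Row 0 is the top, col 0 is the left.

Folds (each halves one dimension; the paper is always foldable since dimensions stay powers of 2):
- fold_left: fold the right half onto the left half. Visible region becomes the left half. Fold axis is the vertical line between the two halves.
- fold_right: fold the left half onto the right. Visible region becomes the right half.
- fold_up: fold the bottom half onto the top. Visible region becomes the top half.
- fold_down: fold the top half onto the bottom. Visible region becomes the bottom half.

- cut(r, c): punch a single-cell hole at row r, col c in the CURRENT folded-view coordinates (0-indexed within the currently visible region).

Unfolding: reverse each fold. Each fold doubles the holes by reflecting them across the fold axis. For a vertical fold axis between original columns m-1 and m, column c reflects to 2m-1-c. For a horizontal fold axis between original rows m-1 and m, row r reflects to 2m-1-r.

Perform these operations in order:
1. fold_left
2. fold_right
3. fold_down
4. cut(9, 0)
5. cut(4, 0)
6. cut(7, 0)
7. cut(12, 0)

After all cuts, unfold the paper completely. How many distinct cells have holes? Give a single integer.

Answer: 32

Derivation:
Op 1 fold_left: fold axis v@2; visible region now rows[0,32) x cols[0,2) = 32x2
Op 2 fold_right: fold axis v@1; visible region now rows[0,32) x cols[1,2) = 32x1
Op 3 fold_down: fold axis h@16; visible region now rows[16,32) x cols[1,2) = 16x1
Op 4 cut(9, 0): punch at orig (25,1); cuts so far [(25, 1)]; region rows[16,32) x cols[1,2) = 16x1
Op 5 cut(4, 0): punch at orig (20,1); cuts so far [(20, 1), (25, 1)]; region rows[16,32) x cols[1,2) = 16x1
Op 6 cut(7, 0): punch at orig (23,1); cuts so far [(20, 1), (23, 1), (25, 1)]; region rows[16,32) x cols[1,2) = 16x1
Op 7 cut(12, 0): punch at orig (28,1); cuts so far [(20, 1), (23, 1), (25, 1), (28, 1)]; region rows[16,32) x cols[1,2) = 16x1
Unfold 1 (reflect across h@16): 8 holes -> [(3, 1), (6, 1), (8, 1), (11, 1), (20, 1), (23, 1), (25, 1), (28, 1)]
Unfold 2 (reflect across v@1): 16 holes -> [(3, 0), (3, 1), (6, 0), (6, 1), (8, 0), (8, 1), (11, 0), (11, 1), (20, 0), (20, 1), (23, 0), (23, 1), (25, 0), (25, 1), (28, 0), (28, 1)]
Unfold 3 (reflect across v@2): 32 holes -> [(3, 0), (3, 1), (3, 2), (3, 3), (6, 0), (6, 1), (6, 2), (6, 3), (8, 0), (8, 1), (8, 2), (8, 3), (11, 0), (11, 1), (11, 2), (11, 3), (20, 0), (20, 1), (20, 2), (20, 3), (23, 0), (23, 1), (23, 2), (23, 3), (25, 0), (25, 1), (25, 2), (25, 3), (28, 0), (28, 1), (28, 2), (28, 3)]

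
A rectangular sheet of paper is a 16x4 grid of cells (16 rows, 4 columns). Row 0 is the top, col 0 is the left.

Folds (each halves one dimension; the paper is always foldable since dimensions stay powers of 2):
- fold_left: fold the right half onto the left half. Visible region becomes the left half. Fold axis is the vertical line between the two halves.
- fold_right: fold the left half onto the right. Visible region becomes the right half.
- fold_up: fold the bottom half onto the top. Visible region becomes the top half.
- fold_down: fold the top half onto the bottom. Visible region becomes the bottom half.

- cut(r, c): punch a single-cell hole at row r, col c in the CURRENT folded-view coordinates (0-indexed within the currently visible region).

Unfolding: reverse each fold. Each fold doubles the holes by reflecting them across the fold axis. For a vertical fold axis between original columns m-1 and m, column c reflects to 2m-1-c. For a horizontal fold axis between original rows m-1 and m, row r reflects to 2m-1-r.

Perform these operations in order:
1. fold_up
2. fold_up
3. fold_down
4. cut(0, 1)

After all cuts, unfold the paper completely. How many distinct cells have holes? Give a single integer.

Answer: 8

Derivation:
Op 1 fold_up: fold axis h@8; visible region now rows[0,8) x cols[0,4) = 8x4
Op 2 fold_up: fold axis h@4; visible region now rows[0,4) x cols[0,4) = 4x4
Op 3 fold_down: fold axis h@2; visible region now rows[2,4) x cols[0,4) = 2x4
Op 4 cut(0, 1): punch at orig (2,1); cuts so far [(2, 1)]; region rows[2,4) x cols[0,4) = 2x4
Unfold 1 (reflect across h@2): 2 holes -> [(1, 1), (2, 1)]
Unfold 2 (reflect across h@4): 4 holes -> [(1, 1), (2, 1), (5, 1), (6, 1)]
Unfold 3 (reflect across h@8): 8 holes -> [(1, 1), (2, 1), (5, 1), (6, 1), (9, 1), (10, 1), (13, 1), (14, 1)]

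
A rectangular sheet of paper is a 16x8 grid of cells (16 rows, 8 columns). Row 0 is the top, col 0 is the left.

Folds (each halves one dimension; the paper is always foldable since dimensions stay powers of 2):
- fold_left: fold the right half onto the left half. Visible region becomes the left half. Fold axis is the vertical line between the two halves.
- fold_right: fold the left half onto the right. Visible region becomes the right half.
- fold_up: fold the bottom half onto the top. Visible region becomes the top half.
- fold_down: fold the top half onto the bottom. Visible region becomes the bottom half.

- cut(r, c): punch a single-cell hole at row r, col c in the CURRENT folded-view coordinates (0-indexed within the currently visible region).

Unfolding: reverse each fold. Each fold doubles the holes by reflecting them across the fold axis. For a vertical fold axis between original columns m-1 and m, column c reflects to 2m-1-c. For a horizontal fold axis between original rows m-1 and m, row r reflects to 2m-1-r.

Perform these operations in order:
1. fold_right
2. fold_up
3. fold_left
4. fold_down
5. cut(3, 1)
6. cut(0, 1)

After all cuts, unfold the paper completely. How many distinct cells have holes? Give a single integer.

Answer: 32

Derivation:
Op 1 fold_right: fold axis v@4; visible region now rows[0,16) x cols[4,8) = 16x4
Op 2 fold_up: fold axis h@8; visible region now rows[0,8) x cols[4,8) = 8x4
Op 3 fold_left: fold axis v@6; visible region now rows[0,8) x cols[4,6) = 8x2
Op 4 fold_down: fold axis h@4; visible region now rows[4,8) x cols[4,6) = 4x2
Op 5 cut(3, 1): punch at orig (7,5); cuts so far [(7, 5)]; region rows[4,8) x cols[4,6) = 4x2
Op 6 cut(0, 1): punch at orig (4,5); cuts so far [(4, 5), (7, 5)]; region rows[4,8) x cols[4,6) = 4x2
Unfold 1 (reflect across h@4): 4 holes -> [(0, 5), (3, 5), (4, 5), (7, 5)]
Unfold 2 (reflect across v@6): 8 holes -> [(0, 5), (0, 6), (3, 5), (3, 6), (4, 5), (4, 6), (7, 5), (7, 6)]
Unfold 3 (reflect across h@8): 16 holes -> [(0, 5), (0, 6), (3, 5), (3, 6), (4, 5), (4, 6), (7, 5), (7, 6), (8, 5), (8, 6), (11, 5), (11, 6), (12, 5), (12, 6), (15, 5), (15, 6)]
Unfold 4 (reflect across v@4): 32 holes -> [(0, 1), (0, 2), (0, 5), (0, 6), (3, 1), (3, 2), (3, 5), (3, 6), (4, 1), (4, 2), (4, 5), (4, 6), (7, 1), (7, 2), (7, 5), (7, 6), (8, 1), (8, 2), (8, 5), (8, 6), (11, 1), (11, 2), (11, 5), (11, 6), (12, 1), (12, 2), (12, 5), (12, 6), (15, 1), (15, 2), (15, 5), (15, 6)]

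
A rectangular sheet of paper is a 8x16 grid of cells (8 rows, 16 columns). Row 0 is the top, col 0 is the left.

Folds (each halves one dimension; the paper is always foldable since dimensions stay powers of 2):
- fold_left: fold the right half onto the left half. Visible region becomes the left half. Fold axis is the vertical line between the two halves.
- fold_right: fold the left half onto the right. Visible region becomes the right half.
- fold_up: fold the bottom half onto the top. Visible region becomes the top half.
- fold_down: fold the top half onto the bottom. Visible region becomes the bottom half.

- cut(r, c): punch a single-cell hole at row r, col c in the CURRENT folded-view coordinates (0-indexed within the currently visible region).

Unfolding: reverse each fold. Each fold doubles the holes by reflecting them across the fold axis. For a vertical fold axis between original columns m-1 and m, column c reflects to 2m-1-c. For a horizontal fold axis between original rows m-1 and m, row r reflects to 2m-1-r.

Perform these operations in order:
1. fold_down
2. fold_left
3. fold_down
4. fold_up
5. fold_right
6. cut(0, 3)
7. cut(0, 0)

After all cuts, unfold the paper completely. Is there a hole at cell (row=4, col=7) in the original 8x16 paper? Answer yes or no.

Op 1 fold_down: fold axis h@4; visible region now rows[4,8) x cols[0,16) = 4x16
Op 2 fold_left: fold axis v@8; visible region now rows[4,8) x cols[0,8) = 4x8
Op 3 fold_down: fold axis h@6; visible region now rows[6,8) x cols[0,8) = 2x8
Op 4 fold_up: fold axis h@7; visible region now rows[6,7) x cols[0,8) = 1x8
Op 5 fold_right: fold axis v@4; visible region now rows[6,7) x cols[4,8) = 1x4
Op 6 cut(0, 3): punch at orig (6,7); cuts so far [(6, 7)]; region rows[6,7) x cols[4,8) = 1x4
Op 7 cut(0, 0): punch at orig (6,4); cuts so far [(6, 4), (6, 7)]; region rows[6,7) x cols[4,8) = 1x4
Unfold 1 (reflect across v@4): 4 holes -> [(6, 0), (6, 3), (6, 4), (6, 7)]
Unfold 2 (reflect across h@7): 8 holes -> [(6, 0), (6, 3), (6, 4), (6, 7), (7, 0), (7, 3), (7, 4), (7, 7)]
Unfold 3 (reflect across h@6): 16 holes -> [(4, 0), (4, 3), (4, 4), (4, 7), (5, 0), (5, 3), (5, 4), (5, 7), (6, 0), (6, 3), (6, 4), (6, 7), (7, 0), (7, 3), (7, 4), (7, 7)]
Unfold 4 (reflect across v@8): 32 holes -> [(4, 0), (4, 3), (4, 4), (4, 7), (4, 8), (4, 11), (4, 12), (4, 15), (5, 0), (5, 3), (5, 4), (5, 7), (5, 8), (5, 11), (5, 12), (5, 15), (6, 0), (6, 3), (6, 4), (6, 7), (6, 8), (6, 11), (6, 12), (6, 15), (7, 0), (7, 3), (7, 4), (7, 7), (7, 8), (7, 11), (7, 12), (7, 15)]
Unfold 5 (reflect across h@4): 64 holes -> [(0, 0), (0, 3), (0, 4), (0, 7), (0, 8), (0, 11), (0, 12), (0, 15), (1, 0), (1, 3), (1, 4), (1, 7), (1, 8), (1, 11), (1, 12), (1, 15), (2, 0), (2, 3), (2, 4), (2, 7), (2, 8), (2, 11), (2, 12), (2, 15), (3, 0), (3, 3), (3, 4), (3, 7), (3, 8), (3, 11), (3, 12), (3, 15), (4, 0), (4, 3), (4, 4), (4, 7), (4, 8), (4, 11), (4, 12), (4, 15), (5, 0), (5, 3), (5, 4), (5, 7), (5, 8), (5, 11), (5, 12), (5, 15), (6, 0), (6, 3), (6, 4), (6, 7), (6, 8), (6, 11), (6, 12), (6, 15), (7, 0), (7, 3), (7, 4), (7, 7), (7, 8), (7, 11), (7, 12), (7, 15)]
Holes: [(0, 0), (0, 3), (0, 4), (0, 7), (0, 8), (0, 11), (0, 12), (0, 15), (1, 0), (1, 3), (1, 4), (1, 7), (1, 8), (1, 11), (1, 12), (1, 15), (2, 0), (2, 3), (2, 4), (2, 7), (2, 8), (2, 11), (2, 12), (2, 15), (3, 0), (3, 3), (3, 4), (3, 7), (3, 8), (3, 11), (3, 12), (3, 15), (4, 0), (4, 3), (4, 4), (4, 7), (4, 8), (4, 11), (4, 12), (4, 15), (5, 0), (5, 3), (5, 4), (5, 7), (5, 8), (5, 11), (5, 12), (5, 15), (6, 0), (6, 3), (6, 4), (6, 7), (6, 8), (6, 11), (6, 12), (6, 15), (7, 0), (7, 3), (7, 4), (7, 7), (7, 8), (7, 11), (7, 12), (7, 15)]

Answer: yes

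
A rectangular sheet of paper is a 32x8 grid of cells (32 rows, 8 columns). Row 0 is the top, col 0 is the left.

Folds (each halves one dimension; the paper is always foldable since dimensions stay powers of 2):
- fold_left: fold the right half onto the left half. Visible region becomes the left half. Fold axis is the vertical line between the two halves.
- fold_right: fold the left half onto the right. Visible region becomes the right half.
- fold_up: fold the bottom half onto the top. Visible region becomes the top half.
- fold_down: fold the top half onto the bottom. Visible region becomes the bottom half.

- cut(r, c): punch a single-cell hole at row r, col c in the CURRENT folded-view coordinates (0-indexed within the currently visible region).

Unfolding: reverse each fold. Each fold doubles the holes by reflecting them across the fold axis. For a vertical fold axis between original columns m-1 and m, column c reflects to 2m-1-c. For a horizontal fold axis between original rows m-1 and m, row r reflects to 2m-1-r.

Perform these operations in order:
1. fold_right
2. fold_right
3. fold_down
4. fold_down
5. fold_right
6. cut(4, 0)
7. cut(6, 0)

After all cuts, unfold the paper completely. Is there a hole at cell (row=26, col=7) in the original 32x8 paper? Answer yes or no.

Answer: no

Derivation:
Op 1 fold_right: fold axis v@4; visible region now rows[0,32) x cols[4,8) = 32x4
Op 2 fold_right: fold axis v@6; visible region now rows[0,32) x cols[6,8) = 32x2
Op 3 fold_down: fold axis h@16; visible region now rows[16,32) x cols[6,8) = 16x2
Op 4 fold_down: fold axis h@24; visible region now rows[24,32) x cols[6,8) = 8x2
Op 5 fold_right: fold axis v@7; visible region now rows[24,32) x cols[7,8) = 8x1
Op 6 cut(4, 0): punch at orig (28,7); cuts so far [(28, 7)]; region rows[24,32) x cols[7,8) = 8x1
Op 7 cut(6, 0): punch at orig (30,7); cuts so far [(28, 7), (30, 7)]; region rows[24,32) x cols[7,8) = 8x1
Unfold 1 (reflect across v@7): 4 holes -> [(28, 6), (28, 7), (30, 6), (30, 7)]
Unfold 2 (reflect across h@24): 8 holes -> [(17, 6), (17, 7), (19, 6), (19, 7), (28, 6), (28, 7), (30, 6), (30, 7)]
Unfold 3 (reflect across h@16): 16 holes -> [(1, 6), (1, 7), (3, 6), (3, 7), (12, 6), (12, 7), (14, 6), (14, 7), (17, 6), (17, 7), (19, 6), (19, 7), (28, 6), (28, 7), (30, 6), (30, 7)]
Unfold 4 (reflect across v@6): 32 holes -> [(1, 4), (1, 5), (1, 6), (1, 7), (3, 4), (3, 5), (3, 6), (3, 7), (12, 4), (12, 5), (12, 6), (12, 7), (14, 4), (14, 5), (14, 6), (14, 7), (17, 4), (17, 5), (17, 6), (17, 7), (19, 4), (19, 5), (19, 6), (19, 7), (28, 4), (28, 5), (28, 6), (28, 7), (30, 4), (30, 5), (30, 6), (30, 7)]
Unfold 5 (reflect across v@4): 64 holes -> [(1, 0), (1, 1), (1, 2), (1, 3), (1, 4), (1, 5), (1, 6), (1, 7), (3, 0), (3, 1), (3, 2), (3, 3), (3, 4), (3, 5), (3, 6), (3, 7), (12, 0), (12, 1), (12, 2), (12, 3), (12, 4), (12, 5), (12, 6), (12, 7), (14, 0), (14, 1), (14, 2), (14, 3), (14, 4), (14, 5), (14, 6), (14, 7), (17, 0), (17, 1), (17, 2), (17, 3), (17, 4), (17, 5), (17, 6), (17, 7), (19, 0), (19, 1), (19, 2), (19, 3), (19, 4), (19, 5), (19, 6), (19, 7), (28, 0), (28, 1), (28, 2), (28, 3), (28, 4), (28, 5), (28, 6), (28, 7), (30, 0), (30, 1), (30, 2), (30, 3), (30, 4), (30, 5), (30, 6), (30, 7)]
Holes: [(1, 0), (1, 1), (1, 2), (1, 3), (1, 4), (1, 5), (1, 6), (1, 7), (3, 0), (3, 1), (3, 2), (3, 3), (3, 4), (3, 5), (3, 6), (3, 7), (12, 0), (12, 1), (12, 2), (12, 3), (12, 4), (12, 5), (12, 6), (12, 7), (14, 0), (14, 1), (14, 2), (14, 3), (14, 4), (14, 5), (14, 6), (14, 7), (17, 0), (17, 1), (17, 2), (17, 3), (17, 4), (17, 5), (17, 6), (17, 7), (19, 0), (19, 1), (19, 2), (19, 3), (19, 4), (19, 5), (19, 6), (19, 7), (28, 0), (28, 1), (28, 2), (28, 3), (28, 4), (28, 5), (28, 6), (28, 7), (30, 0), (30, 1), (30, 2), (30, 3), (30, 4), (30, 5), (30, 6), (30, 7)]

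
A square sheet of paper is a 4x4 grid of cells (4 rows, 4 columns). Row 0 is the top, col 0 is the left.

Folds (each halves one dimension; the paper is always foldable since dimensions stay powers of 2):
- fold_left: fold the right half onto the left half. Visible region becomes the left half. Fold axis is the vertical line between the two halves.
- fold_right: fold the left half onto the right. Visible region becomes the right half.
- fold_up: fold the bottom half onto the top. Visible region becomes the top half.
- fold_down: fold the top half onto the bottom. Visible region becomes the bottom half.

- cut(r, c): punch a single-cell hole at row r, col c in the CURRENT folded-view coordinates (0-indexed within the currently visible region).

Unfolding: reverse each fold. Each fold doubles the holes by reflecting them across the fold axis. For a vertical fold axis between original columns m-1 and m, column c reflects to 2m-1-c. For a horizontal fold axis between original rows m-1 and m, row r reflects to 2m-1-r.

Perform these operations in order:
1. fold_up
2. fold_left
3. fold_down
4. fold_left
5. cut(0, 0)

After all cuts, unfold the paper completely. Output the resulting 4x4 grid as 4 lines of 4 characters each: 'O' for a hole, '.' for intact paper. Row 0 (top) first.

Op 1 fold_up: fold axis h@2; visible region now rows[0,2) x cols[0,4) = 2x4
Op 2 fold_left: fold axis v@2; visible region now rows[0,2) x cols[0,2) = 2x2
Op 3 fold_down: fold axis h@1; visible region now rows[1,2) x cols[0,2) = 1x2
Op 4 fold_left: fold axis v@1; visible region now rows[1,2) x cols[0,1) = 1x1
Op 5 cut(0, 0): punch at orig (1,0); cuts so far [(1, 0)]; region rows[1,2) x cols[0,1) = 1x1
Unfold 1 (reflect across v@1): 2 holes -> [(1, 0), (1, 1)]
Unfold 2 (reflect across h@1): 4 holes -> [(0, 0), (0, 1), (1, 0), (1, 1)]
Unfold 3 (reflect across v@2): 8 holes -> [(0, 0), (0, 1), (0, 2), (0, 3), (1, 0), (1, 1), (1, 2), (1, 3)]
Unfold 4 (reflect across h@2): 16 holes -> [(0, 0), (0, 1), (0, 2), (0, 3), (1, 0), (1, 1), (1, 2), (1, 3), (2, 0), (2, 1), (2, 2), (2, 3), (3, 0), (3, 1), (3, 2), (3, 3)]

Answer: OOOO
OOOO
OOOO
OOOO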